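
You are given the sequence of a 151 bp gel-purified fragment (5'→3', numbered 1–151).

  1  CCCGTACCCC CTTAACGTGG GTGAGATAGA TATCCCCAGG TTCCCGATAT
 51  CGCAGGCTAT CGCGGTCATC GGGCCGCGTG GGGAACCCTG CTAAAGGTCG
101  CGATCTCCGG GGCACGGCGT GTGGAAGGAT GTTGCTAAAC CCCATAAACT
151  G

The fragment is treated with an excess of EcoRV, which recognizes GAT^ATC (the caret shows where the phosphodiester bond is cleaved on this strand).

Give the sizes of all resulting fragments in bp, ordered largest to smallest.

103, 31, 17 bp

EcoRV sites (GATATC) start at positions 29, 46.
EcoRV cuts after base 3 of each site, so after positions 31, 48.
Linear molecule, 2 cuts → 3 fragments:
  1–31 → 31 bp
  32–48 → 17 bp
  49–151 → 103 bp
Sorted largest to smallest: 103, 31, 17 bp.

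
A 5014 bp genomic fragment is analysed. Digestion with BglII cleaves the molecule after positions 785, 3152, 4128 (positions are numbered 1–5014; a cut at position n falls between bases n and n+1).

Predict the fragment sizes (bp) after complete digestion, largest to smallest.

Linear molecule, 3 cuts → 4 fragments:
  785 − 0 = 785 bp
  3152 − 785 = 2367 bp
  4128 − 3152 = 976 bp
  5014 − 4128 = 886 bp
Sorted largest to smallest: 2367, 976, 886, 785 bp.

2367, 976, 886, 785 bp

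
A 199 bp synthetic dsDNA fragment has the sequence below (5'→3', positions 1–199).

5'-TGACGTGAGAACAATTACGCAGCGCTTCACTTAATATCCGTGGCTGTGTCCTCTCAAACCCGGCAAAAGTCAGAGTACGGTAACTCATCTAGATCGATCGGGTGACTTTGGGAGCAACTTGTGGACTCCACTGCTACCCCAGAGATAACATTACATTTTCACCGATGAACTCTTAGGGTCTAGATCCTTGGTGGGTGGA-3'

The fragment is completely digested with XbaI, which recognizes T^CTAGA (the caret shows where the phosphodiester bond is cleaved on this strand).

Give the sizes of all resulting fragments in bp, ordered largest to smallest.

XbaI sites (TCTAGA) start at positions 88, 179.
XbaI cuts after the first base of each site, so after positions 88, 179.
Linear molecule, 2 cuts → 3 fragments:
  1–88 → 88 bp
  89–179 → 91 bp
  180–199 → 20 bp
Sorted largest to smallest: 91, 88, 20 bp.

91, 88, 20 bp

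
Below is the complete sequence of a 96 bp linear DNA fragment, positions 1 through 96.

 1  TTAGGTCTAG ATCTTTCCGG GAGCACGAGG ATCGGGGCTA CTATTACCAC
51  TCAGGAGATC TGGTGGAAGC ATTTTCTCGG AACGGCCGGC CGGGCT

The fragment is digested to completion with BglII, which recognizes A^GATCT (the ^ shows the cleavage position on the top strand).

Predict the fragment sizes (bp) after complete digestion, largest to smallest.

47, 40, 9 bp

BglII sites (AGATCT) start at positions 9, 56.
BglII cuts after the first base of each site, so after positions 9, 56.
Linear molecule, 2 cuts → 3 fragments:
  1–9 → 9 bp
  10–56 → 47 bp
  57–96 → 40 bp
Sorted largest to smallest: 47, 40, 9 bp.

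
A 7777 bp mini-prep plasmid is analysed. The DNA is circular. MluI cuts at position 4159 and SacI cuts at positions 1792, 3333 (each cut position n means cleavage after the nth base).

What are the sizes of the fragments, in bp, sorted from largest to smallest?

Combined cut positions (sorted): 1792, 3333, 4159.
Circular molecule, 3 cuts → 3 fragments:
  3333 − 1792 = 1541 bp
  4159 − 3333 = 826 bp
  wrap: 7777 − 4159 + 1792 = 5410 bp
Sorted largest to smallest: 5410, 1541, 826 bp.

5410, 1541, 826 bp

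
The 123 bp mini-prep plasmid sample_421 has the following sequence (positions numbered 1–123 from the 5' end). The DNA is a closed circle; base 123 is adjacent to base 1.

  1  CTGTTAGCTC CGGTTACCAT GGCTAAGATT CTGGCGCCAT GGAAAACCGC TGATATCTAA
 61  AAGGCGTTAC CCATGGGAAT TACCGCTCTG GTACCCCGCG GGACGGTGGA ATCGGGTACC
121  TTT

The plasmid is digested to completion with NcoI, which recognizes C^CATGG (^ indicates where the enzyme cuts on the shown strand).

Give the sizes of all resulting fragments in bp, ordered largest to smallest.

NcoI sites (CCATGG) start at positions 17, 37, 71.
NcoI cuts after the first base of each site, so after positions 17, 37, 71.
Circular molecule, 3 cuts → 3 fragments:
  18–37 → 20 bp
  38–71 → 34 bp
  72–123 then 1–17 → 52 + 17 = 69 bp
Sorted largest to smallest: 69, 34, 20 bp.

69, 34, 20 bp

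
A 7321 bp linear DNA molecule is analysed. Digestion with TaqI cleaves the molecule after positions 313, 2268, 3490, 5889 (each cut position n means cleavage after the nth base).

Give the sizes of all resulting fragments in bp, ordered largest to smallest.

2399, 1955, 1432, 1222, 313 bp

Linear molecule, 4 cuts → 5 fragments:
  313 − 0 = 313 bp
  2268 − 313 = 1955 bp
  3490 − 2268 = 1222 bp
  5889 − 3490 = 2399 bp
  7321 − 5889 = 1432 bp
Sorted largest to smallest: 2399, 1955, 1432, 1222, 313 bp.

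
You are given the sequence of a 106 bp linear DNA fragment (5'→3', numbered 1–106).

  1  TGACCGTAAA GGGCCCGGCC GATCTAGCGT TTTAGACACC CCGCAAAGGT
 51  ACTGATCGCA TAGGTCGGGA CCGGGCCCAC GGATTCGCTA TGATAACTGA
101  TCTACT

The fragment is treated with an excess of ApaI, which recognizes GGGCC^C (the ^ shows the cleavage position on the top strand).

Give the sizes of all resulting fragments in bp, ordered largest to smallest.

62, 29, 15 bp

ApaI sites (GGGCCC) start at positions 11, 73.
ApaI cuts after base 5 of each site (before the last base), so after positions 15, 77.
Linear molecule, 2 cuts → 3 fragments:
  1–15 → 15 bp
  16–77 → 62 bp
  78–106 → 29 bp
Sorted largest to smallest: 62, 29, 15 bp.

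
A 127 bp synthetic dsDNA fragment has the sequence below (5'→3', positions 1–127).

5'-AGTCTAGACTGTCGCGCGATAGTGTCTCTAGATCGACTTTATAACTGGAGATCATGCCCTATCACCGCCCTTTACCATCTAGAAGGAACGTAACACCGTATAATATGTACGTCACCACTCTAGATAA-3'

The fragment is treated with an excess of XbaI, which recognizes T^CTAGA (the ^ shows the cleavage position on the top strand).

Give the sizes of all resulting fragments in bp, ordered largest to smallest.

XbaI sites (TCTAGA) start at positions 3, 27, 78, 119.
XbaI cuts after the first base of each site, so after positions 3, 27, 78, 119.
Linear molecule, 4 cuts → 5 fragments:
  1–3 → 3 bp
  4–27 → 24 bp
  28–78 → 51 bp
  79–119 → 41 bp
  120–127 → 8 bp
Sorted largest to smallest: 51, 41, 24, 8, 3 bp.

51, 41, 24, 8, 3 bp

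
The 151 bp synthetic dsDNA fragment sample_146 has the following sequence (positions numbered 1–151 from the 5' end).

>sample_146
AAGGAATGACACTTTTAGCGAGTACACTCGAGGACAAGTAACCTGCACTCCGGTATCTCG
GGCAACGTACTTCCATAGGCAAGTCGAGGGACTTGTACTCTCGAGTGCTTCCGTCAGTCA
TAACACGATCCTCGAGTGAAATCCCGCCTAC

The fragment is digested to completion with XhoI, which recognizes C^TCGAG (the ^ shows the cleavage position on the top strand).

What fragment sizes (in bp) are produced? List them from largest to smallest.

XhoI sites (CTCGAG) start at positions 27, 100, 131.
XhoI cuts after the first base of each site, so after positions 27, 100, 131.
Linear molecule, 3 cuts → 4 fragments:
  1–27 → 27 bp
  28–100 → 73 bp
  101–131 → 31 bp
  132–151 → 20 bp
Sorted largest to smallest: 73, 31, 27, 20 bp.

73, 31, 27, 20 bp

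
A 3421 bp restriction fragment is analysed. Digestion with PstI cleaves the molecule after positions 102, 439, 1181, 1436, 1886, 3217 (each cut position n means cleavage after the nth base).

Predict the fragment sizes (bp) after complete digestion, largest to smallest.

Linear molecule, 6 cuts → 7 fragments:
  102 − 0 = 102 bp
  439 − 102 = 337 bp
  1181 − 439 = 742 bp
  1436 − 1181 = 255 bp
  1886 − 1436 = 450 bp
  3217 − 1886 = 1331 bp
  3421 − 3217 = 204 bp
Sorted largest to smallest: 1331, 742, 450, 337, 255, 204, 102 bp.

1331, 742, 450, 337, 255, 204, 102 bp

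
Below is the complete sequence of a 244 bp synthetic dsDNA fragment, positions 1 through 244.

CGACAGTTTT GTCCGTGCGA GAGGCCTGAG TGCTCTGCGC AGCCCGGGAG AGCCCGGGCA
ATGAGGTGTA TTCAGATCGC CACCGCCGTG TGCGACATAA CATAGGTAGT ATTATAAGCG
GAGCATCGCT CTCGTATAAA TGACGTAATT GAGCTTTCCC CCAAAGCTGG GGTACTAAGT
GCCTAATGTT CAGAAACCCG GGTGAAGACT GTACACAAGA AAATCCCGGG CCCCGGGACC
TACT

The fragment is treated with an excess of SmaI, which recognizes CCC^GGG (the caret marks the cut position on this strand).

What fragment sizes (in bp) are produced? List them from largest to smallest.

144, 45, 28, 10, 10, 7 bp

SmaI sites (CCCGGG) start at positions 43, 53, 197, 225, 232.
SmaI cuts after base 3 of each site, so after positions 45, 55, 199, 227, 234.
Linear molecule, 5 cuts → 6 fragments:
  1–45 → 45 bp
  46–55 → 10 bp
  56–199 → 144 bp
  200–227 → 28 bp
  228–234 → 7 bp
  235–244 → 10 bp
Sorted largest to smallest: 144, 45, 28, 10, 10, 7 bp.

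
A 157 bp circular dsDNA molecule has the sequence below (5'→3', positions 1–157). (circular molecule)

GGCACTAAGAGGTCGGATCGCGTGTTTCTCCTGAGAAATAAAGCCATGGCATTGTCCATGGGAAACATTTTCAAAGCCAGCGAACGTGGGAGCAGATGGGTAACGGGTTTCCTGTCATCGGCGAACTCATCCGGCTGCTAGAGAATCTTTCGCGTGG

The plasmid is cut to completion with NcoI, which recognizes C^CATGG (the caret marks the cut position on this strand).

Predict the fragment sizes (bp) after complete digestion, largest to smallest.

NcoI sites (CCATGG) start at positions 44, 56.
NcoI cuts after the first base of each site, so after positions 44, 56.
Circular molecule, 2 cuts → 2 fragments:
  45–56 → 12 bp
  57–157 then 1–44 → 101 + 44 = 145 bp
Sorted largest to smallest: 145, 12 bp.

145, 12 bp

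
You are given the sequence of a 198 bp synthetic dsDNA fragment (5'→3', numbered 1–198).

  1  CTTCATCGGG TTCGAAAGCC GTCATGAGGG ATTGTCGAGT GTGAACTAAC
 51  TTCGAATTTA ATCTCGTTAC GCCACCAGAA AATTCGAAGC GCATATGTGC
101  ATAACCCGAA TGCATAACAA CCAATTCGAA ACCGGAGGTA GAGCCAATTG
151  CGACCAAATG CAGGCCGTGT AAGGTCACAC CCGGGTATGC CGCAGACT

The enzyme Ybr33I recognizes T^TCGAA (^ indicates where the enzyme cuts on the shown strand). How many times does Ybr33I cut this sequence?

TTCGAA occurs starting at positions 11, 51, 83, 125.
Ybr33I cuts at 4 sites.

4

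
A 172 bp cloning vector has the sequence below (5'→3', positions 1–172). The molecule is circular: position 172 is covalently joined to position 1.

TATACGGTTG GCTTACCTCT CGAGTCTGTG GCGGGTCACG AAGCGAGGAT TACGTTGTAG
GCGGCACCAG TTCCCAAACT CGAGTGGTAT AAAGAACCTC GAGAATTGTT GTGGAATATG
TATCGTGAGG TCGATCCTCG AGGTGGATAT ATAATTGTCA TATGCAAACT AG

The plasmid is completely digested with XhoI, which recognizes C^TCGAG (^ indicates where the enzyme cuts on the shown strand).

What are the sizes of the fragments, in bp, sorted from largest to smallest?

60, 54, 39, 19 bp

XhoI sites (CTCGAG) start at positions 19, 79, 98, 137.
XhoI cuts after the first base of each site, so after positions 19, 79, 98, 137.
Circular molecule, 4 cuts → 4 fragments:
  20–79 → 60 bp
  80–98 → 19 bp
  99–137 → 39 bp
  138–172 then 1–19 → 35 + 19 = 54 bp
Sorted largest to smallest: 60, 54, 39, 19 bp.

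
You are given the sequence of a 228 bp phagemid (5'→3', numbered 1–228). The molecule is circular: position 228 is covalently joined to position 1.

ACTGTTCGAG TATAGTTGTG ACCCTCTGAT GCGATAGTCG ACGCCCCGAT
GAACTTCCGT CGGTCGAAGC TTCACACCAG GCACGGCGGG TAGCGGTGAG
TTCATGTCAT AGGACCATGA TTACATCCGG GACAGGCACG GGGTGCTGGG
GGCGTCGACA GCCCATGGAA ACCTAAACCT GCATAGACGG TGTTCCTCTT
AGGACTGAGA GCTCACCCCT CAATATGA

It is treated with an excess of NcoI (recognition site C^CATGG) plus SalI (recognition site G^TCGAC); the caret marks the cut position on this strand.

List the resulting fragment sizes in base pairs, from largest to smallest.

117, 102, 9 bp

The NcoI site (CCATGG) starts at position 163.
NcoI cuts after the first base of each site, so after position 163.
SalI sites (GTCGAC) start at positions 37, 154.
SalI cuts after the first base of each site, so after positions 37, 154.
Combined cut positions: 37, 154, 163.
Circular molecule, 3 cuts → 3 fragments:
  38–154 → 117 bp
  155–163 → 9 bp
  164–228 then 1–37 → 65 + 37 = 102 bp
Sorted largest to smallest: 117, 102, 9 bp.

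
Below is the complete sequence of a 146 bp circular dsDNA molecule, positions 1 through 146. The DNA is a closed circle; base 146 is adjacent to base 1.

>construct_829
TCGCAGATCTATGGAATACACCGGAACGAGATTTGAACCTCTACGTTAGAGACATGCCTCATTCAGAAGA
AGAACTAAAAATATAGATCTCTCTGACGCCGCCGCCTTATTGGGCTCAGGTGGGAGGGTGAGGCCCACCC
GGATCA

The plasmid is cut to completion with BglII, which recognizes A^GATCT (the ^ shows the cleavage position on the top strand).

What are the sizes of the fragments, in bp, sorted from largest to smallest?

BglII sites (AGATCT) start at positions 5, 85.
BglII cuts after the first base of each site, so after positions 5, 85.
Circular molecule, 2 cuts → 2 fragments:
  6–85 → 80 bp
  86–146 then 1–5 → 61 + 5 = 66 bp
Sorted largest to smallest: 80, 66 bp.

80, 66 bp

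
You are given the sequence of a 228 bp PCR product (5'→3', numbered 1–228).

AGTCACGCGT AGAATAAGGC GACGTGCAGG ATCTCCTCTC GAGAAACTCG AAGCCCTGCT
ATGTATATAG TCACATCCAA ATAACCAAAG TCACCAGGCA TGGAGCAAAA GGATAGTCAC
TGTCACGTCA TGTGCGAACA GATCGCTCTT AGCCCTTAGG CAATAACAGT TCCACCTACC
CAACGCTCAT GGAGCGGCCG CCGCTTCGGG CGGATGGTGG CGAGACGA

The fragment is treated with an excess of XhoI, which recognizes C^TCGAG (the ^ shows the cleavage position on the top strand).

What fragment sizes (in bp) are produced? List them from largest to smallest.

The XhoI site (CTCGAG) starts at position 38.
XhoI cuts after the first base of each site, so after position 38.
Linear molecule, 1 cut → 2 fragments:
  1–38 → 38 bp
  39–228 → 190 bp
Sorted largest to smallest: 190, 38 bp.

190, 38 bp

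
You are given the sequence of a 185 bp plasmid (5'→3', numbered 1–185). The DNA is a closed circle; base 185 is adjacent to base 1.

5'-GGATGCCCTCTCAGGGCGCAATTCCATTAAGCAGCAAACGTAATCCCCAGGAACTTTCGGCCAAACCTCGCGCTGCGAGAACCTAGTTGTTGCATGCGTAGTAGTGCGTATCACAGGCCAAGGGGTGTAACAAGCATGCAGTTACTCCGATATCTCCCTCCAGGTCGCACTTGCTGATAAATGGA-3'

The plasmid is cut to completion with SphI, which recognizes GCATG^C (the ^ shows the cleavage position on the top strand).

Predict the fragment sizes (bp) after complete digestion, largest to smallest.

143, 42 bp

SphI sites (GCATGC) start at positions 92, 134.
SphI cuts after base 5 of each site (before the last base), so after positions 96, 138.
Circular molecule, 2 cuts → 2 fragments:
  97–138 → 42 bp
  139–185 then 1–96 → 47 + 96 = 143 bp
Sorted largest to smallest: 143, 42 bp.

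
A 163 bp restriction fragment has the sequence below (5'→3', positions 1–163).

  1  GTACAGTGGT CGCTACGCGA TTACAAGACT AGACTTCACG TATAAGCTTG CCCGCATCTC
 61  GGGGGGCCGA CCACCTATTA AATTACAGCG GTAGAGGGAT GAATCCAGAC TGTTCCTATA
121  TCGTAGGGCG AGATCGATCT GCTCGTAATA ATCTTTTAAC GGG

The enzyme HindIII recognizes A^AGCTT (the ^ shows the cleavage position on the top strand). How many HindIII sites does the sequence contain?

AAGCTT occurs starting at position 44.
HindIII cuts at 1 site.

1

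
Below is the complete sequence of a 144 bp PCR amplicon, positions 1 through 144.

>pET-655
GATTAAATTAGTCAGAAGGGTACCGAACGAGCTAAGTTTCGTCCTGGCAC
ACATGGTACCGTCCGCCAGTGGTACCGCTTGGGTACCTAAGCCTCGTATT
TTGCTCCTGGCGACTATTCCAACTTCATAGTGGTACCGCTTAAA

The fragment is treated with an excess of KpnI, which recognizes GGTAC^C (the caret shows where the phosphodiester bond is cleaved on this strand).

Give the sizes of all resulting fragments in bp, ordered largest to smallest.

KpnI sites (GGTACC) start at positions 19, 55, 71, 82, 132.
KpnI cuts after base 5 of each site (before the last base), so after positions 23, 59, 75, 86, 136.
Linear molecule, 5 cuts → 6 fragments:
  1–23 → 23 bp
  24–59 → 36 bp
  60–75 → 16 bp
  76–86 → 11 bp
  87–136 → 50 bp
  137–144 → 8 bp
Sorted largest to smallest: 50, 36, 23, 16, 11, 8 bp.

50, 36, 23, 16, 11, 8 bp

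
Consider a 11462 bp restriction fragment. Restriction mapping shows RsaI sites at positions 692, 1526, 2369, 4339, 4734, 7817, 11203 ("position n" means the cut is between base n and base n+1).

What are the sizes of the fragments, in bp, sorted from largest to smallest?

3386, 3083, 1970, 843, 834, 692, 395, 259 bp

Linear molecule, 7 cuts → 8 fragments:
  692 − 0 = 692 bp
  1526 − 692 = 834 bp
  2369 − 1526 = 843 bp
  4339 − 2369 = 1970 bp
  4734 − 4339 = 395 bp
  7817 − 4734 = 3083 bp
  11203 − 7817 = 3386 bp
  11462 − 11203 = 259 bp
Sorted largest to smallest: 3386, 3083, 1970, 843, 834, 692, 395, 259 bp.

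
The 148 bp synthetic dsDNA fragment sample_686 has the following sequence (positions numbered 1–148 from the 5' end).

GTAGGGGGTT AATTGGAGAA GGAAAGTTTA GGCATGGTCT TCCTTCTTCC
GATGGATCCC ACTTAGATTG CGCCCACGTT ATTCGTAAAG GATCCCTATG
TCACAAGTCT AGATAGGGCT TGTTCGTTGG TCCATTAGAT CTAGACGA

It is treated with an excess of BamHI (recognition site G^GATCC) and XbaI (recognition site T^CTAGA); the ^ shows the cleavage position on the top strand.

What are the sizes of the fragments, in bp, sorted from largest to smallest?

54, 36, 32, 18, 8 bp

BamHI sites (GGATCC) start at positions 54, 90.
BamHI cuts after the first base of each site, so after positions 54, 90.
XbaI sites (TCTAGA) start at positions 108, 140.
XbaI cuts after the first base of each site, so after positions 108, 140.
Combined cut positions: 54, 90, 108, 140.
Linear molecule, 4 cuts → 5 fragments:
  1–54 → 54 bp
  55–90 → 36 bp
  91–108 → 18 bp
  109–140 → 32 bp
  141–148 → 8 bp
Sorted largest to smallest: 54, 36, 32, 18, 8 bp.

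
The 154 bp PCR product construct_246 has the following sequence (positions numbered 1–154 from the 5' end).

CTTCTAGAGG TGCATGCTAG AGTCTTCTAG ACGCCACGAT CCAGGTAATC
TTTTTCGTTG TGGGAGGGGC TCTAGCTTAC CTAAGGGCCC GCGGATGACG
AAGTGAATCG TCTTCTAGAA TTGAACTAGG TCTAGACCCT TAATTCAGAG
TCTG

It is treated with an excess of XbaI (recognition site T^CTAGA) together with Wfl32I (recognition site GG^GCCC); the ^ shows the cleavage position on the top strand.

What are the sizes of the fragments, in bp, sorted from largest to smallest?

XbaI sites (TCTAGA) start at positions 3, 26, 114, 131.
XbaI cuts after the first base of each site, so after positions 3, 26, 114, 131.
The Wfl32I site (GGGCCC) starts at position 85.
Wfl32I cuts after base 2 of each site, so after position 86.
Combined cut positions: 3, 26, 86, 114, 131.
Linear molecule, 5 cuts → 6 fragments:
  1–3 → 3 bp
  4–26 → 23 bp
  27–86 → 60 bp
  87–114 → 28 bp
  115–131 → 17 bp
  132–154 → 23 bp
Sorted largest to smallest: 60, 28, 23, 23, 17, 3 bp.

60, 28, 23, 23, 17, 3 bp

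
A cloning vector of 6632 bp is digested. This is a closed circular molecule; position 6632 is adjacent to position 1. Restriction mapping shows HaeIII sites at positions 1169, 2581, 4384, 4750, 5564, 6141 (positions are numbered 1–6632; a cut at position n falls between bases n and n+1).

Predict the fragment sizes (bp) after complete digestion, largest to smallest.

Circular molecule, 6 cuts → 6 fragments:
  2581 − 1169 = 1412 bp
  4384 − 2581 = 1803 bp
  4750 − 4384 = 366 bp
  5564 − 4750 = 814 bp
  6141 − 5564 = 577 bp
  wrap: 6632 − 6141 + 1169 = 1660 bp
Sorted largest to smallest: 1803, 1660, 1412, 814, 577, 366 bp.

1803, 1660, 1412, 814, 577, 366 bp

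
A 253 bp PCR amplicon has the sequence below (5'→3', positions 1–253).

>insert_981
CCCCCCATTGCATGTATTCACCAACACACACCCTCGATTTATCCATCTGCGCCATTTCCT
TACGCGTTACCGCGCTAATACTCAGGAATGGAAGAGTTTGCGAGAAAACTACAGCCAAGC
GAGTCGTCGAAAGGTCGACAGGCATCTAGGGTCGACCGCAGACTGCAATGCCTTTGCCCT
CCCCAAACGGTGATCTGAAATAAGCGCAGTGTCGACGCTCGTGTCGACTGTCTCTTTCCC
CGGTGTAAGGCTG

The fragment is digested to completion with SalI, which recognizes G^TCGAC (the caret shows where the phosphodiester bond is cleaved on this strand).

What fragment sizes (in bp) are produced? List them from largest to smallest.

SalI sites (GTCGAC) start at positions 134, 151, 211, 223.
SalI cuts after the first base of each site, so after positions 134, 151, 211, 223.
Linear molecule, 4 cuts → 5 fragments:
  1–134 → 134 bp
  135–151 → 17 bp
  152–211 → 60 bp
  212–223 → 12 bp
  224–253 → 30 bp
Sorted largest to smallest: 134, 60, 30, 17, 12 bp.

134, 60, 30, 17, 12 bp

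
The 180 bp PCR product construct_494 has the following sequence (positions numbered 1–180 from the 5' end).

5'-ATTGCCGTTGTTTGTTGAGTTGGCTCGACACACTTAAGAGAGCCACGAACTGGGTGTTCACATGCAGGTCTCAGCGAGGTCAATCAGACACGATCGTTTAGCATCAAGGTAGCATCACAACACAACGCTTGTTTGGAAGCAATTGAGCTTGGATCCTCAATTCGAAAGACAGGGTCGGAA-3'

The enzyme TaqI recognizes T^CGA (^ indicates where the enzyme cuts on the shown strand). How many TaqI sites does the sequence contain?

TCGA occurs starting at positions 25, 162.
TaqI cuts at 2 sites.

2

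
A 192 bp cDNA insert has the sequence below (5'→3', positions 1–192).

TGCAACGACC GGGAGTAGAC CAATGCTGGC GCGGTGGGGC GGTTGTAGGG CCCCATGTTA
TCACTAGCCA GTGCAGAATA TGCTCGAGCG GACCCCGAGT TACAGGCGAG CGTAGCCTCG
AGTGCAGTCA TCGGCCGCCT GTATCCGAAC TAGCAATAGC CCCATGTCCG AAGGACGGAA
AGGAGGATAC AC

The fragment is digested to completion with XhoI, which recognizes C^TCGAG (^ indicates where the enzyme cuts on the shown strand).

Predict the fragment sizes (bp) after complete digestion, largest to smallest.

XhoI sites (CTCGAG) start at positions 83, 117.
XhoI cuts after the first base of each site, so after positions 83, 117.
Linear molecule, 2 cuts → 3 fragments:
  1–83 → 83 bp
  84–117 → 34 bp
  118–192 → 75 bp
Sorted largest to smallest: 83, 75, 34 bp.

83, 75, 34 bp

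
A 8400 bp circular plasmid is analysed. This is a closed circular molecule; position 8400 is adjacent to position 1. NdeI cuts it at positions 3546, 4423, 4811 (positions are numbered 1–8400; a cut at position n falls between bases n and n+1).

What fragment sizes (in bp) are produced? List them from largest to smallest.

Circular molecule, 3 cuts → 3 fragments:
  4423 − 3546 = 877 bp
  4811 − 4423 = 388 bp
  wrap: 8400 − 4811 + 3546 = 7135 bp
Sorted largest to smallest: 7135, 877, 388 bp.

7135, 877, 388 bp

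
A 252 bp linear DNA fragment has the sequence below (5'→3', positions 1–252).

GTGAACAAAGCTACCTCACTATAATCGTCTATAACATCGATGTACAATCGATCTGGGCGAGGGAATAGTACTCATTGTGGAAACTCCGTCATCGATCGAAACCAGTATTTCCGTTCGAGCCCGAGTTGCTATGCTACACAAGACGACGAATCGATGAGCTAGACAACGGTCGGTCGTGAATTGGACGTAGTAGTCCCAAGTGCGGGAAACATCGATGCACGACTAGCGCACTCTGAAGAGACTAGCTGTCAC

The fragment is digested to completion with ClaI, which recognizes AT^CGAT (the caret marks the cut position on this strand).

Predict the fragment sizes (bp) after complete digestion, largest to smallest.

ClaI sites (ATCGAT) start at positions 36, 47, 91, 150, 211.
ClaI cuts after base 2 of each site, so after positions 37, 48, 92, 151, 212.
Linear molecule, 5 cuts → 6 fragments:
  1–37 → 37 bp
  38–48 → 11 bp
  49–92 → 44 bp
  93–151 → 59 bp
  152–212 → 61 bp
  213–252 → 40 bp
Sorted largest to smallest: 61, 59, 44, 40, 37, 11 bp.

61, 59, 44, 40, 37, 11 bp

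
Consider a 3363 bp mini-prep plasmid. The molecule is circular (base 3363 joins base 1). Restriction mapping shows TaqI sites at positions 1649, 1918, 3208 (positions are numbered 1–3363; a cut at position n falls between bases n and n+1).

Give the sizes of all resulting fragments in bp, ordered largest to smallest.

1804, 1290, 269 bp

Circular molecule, 3 cuts → 3 fragments:
  1918 − 1649 = 269 bp
  3208 − 1918 = 1290 bp
  wrap: 3363 − 3208 + 1649 = 1804 bp
Sorted largest to smallest: 1804, 1290, 269 bp.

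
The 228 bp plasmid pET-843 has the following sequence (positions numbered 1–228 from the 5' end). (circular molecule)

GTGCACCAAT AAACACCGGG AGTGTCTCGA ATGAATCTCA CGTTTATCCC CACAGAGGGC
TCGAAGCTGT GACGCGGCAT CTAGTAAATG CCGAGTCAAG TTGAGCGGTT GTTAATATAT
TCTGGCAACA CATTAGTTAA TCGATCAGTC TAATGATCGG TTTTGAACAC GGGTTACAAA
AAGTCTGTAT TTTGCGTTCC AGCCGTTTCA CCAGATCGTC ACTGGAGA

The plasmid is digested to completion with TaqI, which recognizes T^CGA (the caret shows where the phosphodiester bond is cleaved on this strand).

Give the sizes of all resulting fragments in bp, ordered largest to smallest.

TaqI sites (TCGA) start at positions 27, 61, 141.
TaqI cuts after the first base of each site, so after positions 27, 61, 141.
Circular molecule, 3 cuts → 3 fragments:
  28–61 → 34 bp
  62–141 → 80 bp
  142–228 then 1–27 → 87 + 27 = 114 bp
Sorted largest to smallest: 114, 80, 34 bp.

114, 80, 34 bp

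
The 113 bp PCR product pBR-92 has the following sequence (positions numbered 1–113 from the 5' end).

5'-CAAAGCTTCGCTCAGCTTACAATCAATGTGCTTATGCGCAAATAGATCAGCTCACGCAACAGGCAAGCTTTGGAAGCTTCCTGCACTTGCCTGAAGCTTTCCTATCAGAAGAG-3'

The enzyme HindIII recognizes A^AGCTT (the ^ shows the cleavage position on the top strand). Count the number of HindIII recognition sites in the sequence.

AAGCTT occurs starting at positions 3, 65, 74, 94.
HindIII cuts at 4 sites.

4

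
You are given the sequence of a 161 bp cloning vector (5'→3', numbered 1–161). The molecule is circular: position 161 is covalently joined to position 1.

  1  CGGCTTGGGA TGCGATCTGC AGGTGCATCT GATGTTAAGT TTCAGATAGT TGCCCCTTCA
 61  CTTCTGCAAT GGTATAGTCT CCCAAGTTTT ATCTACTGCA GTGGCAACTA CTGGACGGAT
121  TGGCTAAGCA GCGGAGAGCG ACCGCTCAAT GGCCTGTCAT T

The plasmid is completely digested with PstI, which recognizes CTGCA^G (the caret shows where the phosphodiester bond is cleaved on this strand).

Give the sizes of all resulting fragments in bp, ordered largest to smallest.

PstI sites (CTGCAG) start at positions 17, 96.
PstI cuts after base 5 of each site (before the last base), so after positions 21, 100.
Circular molecule, 2 cuts → 2 fragments:
  22–100 → 79 bp
  101–161 then 1–21 → 61 + 21 = 82 bp
Sorted largest to smallest: 82, 79 bp.

82, 79 bp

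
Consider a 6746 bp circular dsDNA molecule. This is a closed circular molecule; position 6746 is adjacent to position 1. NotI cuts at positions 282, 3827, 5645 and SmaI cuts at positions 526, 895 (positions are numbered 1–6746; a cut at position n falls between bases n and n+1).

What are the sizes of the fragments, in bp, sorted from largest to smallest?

2932, 1818, 1383, 369, 244 bp

Combined cut positions (sorted): 282, 526, 895, 3827, 5645.
Circular molecule, 5 cuts → 5 fragments:
  526 − 282 = 244 bp
  895 − 526 = 369 bp
  3827 − 895 = 2932 bp
  5645 − 3827 = 1818 bp
  wrap: 6746 − 5645 + 282 = 1383 bp
Sorted largest to smallest: 2932, 1818, 1383, 369, 244 bp.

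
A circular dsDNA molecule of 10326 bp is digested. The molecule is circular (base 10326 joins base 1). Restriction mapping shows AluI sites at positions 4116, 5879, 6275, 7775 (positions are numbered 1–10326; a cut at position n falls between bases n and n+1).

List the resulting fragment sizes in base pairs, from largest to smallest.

Circular molecule, 4 cuts → 4 fragments:
  5879 − 4116 = 1763 bp
  6275 − 5879 = 396 bp
  7775 − 6275 = 1500 bp
  wrap: 10326 − 7775 + 4116 = 6667 bp
Sorted largest to smallest: 6667, 1763, 1500, 396 bp.

6667, 1763, 1500, 396 bp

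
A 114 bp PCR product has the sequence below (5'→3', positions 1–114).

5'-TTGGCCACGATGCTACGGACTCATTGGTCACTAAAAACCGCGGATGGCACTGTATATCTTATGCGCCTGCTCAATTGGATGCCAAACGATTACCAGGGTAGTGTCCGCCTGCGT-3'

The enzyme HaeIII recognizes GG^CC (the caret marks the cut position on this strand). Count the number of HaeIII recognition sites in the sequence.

GGCC occurs starting at position 3.
HaeIII cuts at 1 site.

1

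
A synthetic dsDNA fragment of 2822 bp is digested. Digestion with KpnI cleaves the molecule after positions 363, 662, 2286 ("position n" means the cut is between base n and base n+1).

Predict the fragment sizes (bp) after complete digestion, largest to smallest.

1624, 536, 363, 299 bp

Linear molecule, 3 cuts → 4 fragments:
  363 − 0 = 363 bp
  662 − 363 = 299 bp
  2286 − 662 = 1624 bp
  2822 − 2286 = 536 bp
Sorted largest to smallest: 1624, 536, 363, 299 bp.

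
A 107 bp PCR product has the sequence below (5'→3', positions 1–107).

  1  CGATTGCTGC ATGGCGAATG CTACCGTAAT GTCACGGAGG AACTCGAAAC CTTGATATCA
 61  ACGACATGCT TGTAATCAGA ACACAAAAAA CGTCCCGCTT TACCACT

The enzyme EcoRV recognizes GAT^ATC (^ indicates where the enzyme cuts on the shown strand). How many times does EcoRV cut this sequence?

GATATC occurs starting at position 54.
EcoRV cuts at 1 site.

1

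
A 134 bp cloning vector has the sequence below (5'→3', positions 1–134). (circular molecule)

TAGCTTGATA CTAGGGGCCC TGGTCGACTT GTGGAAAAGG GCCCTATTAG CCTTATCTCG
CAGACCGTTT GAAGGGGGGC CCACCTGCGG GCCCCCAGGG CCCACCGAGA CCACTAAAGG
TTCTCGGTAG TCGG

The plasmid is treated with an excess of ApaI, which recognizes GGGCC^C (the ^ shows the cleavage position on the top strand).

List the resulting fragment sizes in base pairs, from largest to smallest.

ApaI sites (GGGCCC) start at positions 15, 39, 77, 89, 98.
ApaI cuts after base 5 of each site (before the last base), so after positions 19, 43, 81, 93, 102.
Circular molecule, 5 cuts → 5 fragments:
  20–43 → 24 bp
  44–81 → 38 bp
  82–93 → 12 bp
  94–102 → 9 bp
  103–134 then 1–19 → 32 + 19 = 51 bp
Sorted largest to smallest: 51, 38, 24, 12, 9 bp.

51, 38, 24, 12, 9 bp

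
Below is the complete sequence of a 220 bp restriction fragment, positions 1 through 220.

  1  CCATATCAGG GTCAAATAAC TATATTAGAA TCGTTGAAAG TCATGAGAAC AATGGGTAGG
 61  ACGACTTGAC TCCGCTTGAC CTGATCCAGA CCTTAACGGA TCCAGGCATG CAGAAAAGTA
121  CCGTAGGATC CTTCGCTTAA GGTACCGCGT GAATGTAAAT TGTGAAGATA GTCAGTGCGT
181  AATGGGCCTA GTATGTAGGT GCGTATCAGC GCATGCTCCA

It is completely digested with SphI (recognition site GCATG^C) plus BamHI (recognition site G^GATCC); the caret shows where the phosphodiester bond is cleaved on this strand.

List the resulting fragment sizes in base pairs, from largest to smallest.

98, 89, 16, 12, 5 bp

SphI sites (GCATGC) start at positions 106, 211.
SphI cuts after base 5 of each site (before the last base), so after positions 110, 215.
BamHI sites (GGATCC) start at positions 98, 126.
BamHI cuts after the first base of each site, so after positions 98, 126.
Combined cut positions: 98, 110, 126, 215.
Linear molecule, 4 cuts → 5 fragments:
  1–98 → 98 bp
  99–110 → 12 bp
  111–126 → 16 bp
  127–215 → 89 bp
  216–220 → 5 bp
Sorted largest to smallest: 98, 89, 16, 12, 5 bp.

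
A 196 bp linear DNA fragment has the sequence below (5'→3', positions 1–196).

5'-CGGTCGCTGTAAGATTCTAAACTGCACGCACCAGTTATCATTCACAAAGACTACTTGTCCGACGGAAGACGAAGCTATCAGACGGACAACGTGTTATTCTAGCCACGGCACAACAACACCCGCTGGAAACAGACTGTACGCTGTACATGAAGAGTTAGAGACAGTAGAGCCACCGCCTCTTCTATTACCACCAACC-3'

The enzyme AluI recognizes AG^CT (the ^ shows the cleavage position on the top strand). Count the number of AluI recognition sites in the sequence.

AGCT occurs starting at position 73.
AluI cuts at 1 site.

1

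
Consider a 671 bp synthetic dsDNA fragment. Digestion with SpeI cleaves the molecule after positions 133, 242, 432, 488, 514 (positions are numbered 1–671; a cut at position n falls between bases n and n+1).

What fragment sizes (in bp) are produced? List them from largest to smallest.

190, 157, 133, 109, 56, 26 bp

Linear molecule, 5 cuts → 6 fragments:
  133 − 0 = 133 bp
  242 − 133 = 109 bp
  432 − 242 = 190 bp
  488 − 432 = 56 bp
  514 − 488 = 26 bp
  671 − 514 = 157 bp
Sorted largest to smallest: 190, 157, 133, 109, 56, 26 bp.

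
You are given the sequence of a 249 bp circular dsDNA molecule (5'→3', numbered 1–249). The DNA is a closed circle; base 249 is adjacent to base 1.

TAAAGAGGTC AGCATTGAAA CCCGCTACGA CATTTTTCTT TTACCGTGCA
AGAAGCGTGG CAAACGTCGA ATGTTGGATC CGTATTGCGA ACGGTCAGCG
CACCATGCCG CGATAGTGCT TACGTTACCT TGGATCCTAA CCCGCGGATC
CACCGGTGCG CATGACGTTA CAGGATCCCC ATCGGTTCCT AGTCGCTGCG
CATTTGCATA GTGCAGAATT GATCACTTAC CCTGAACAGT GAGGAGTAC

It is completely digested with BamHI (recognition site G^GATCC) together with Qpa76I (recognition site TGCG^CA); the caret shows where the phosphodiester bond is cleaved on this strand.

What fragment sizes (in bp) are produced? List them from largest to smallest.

BamHI sites (GGATCC) start at positions 76, 132, 146, 173.
BamHI cuts after the first base of each site, so after positions 76, 132, 146, 173.
Qpa76I sites (TGCGCA) start at positions 157, 197.
Qpa76I cuts after base 4 of each site, so after positions 160, 200.
Combined cut positions: 76, 132, 146, 160, 173, 200.
Circular molecule, 6 cuts → 6 fragments:
  77–132 → 56 bp
  133–146 → 14 bp
  147–160 → 14 bp
  161–173 → 13 bp
  174–200 → 27 bp
  201–249 then 1–76 → 49 + 76 = 125 bp
Sorted largest to smallest: 125, 56, 27, 14, 14, 13 bp.

125, 56, 27, 14, 14, 13 bp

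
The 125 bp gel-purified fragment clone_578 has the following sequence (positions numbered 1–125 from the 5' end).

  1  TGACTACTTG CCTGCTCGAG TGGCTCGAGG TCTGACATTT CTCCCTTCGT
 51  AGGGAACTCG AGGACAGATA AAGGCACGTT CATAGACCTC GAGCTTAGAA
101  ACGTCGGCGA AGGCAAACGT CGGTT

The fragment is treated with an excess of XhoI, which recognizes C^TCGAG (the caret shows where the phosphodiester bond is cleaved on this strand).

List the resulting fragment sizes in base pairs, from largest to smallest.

XhoI sites (CTCGAG) start at positions 15, 24, 57, 88.
XhoI cuts after the first base of each site, so after positions 15, 24, 57, 88.
Linear molecule, 4 cuts → 5 fragments:
  1–15 → 15 bp
  16–24 → 9 bp
  25–57 → 33 bp
  58–88 → 31 bp
  89–125 → 37 bp
Sorted largest to smallest: 37, 33, 31, 15, 9 bp.

37, 33, 31, 15, 9 bp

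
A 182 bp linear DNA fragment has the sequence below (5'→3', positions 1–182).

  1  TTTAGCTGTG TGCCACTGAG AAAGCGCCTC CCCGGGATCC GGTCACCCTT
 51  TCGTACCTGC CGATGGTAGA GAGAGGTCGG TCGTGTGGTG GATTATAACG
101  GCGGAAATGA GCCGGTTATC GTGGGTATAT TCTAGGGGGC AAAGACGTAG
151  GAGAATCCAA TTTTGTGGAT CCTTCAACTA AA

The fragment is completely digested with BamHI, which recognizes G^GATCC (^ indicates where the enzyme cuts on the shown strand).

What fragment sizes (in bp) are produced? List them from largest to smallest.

BamHI sites (GGATCC) start at positions 35, 167.
BamHI cuts after the first base of each site, so after positions 35, 167.
Linear molecule, 2 cuts → 3 fragments:
  1–35 → 35 bp
  36–167 → 132 bp
  168–182 → 15 bp
Sorted largest to smallest: 132, 35, 15 bp.

132, 35, 15 bp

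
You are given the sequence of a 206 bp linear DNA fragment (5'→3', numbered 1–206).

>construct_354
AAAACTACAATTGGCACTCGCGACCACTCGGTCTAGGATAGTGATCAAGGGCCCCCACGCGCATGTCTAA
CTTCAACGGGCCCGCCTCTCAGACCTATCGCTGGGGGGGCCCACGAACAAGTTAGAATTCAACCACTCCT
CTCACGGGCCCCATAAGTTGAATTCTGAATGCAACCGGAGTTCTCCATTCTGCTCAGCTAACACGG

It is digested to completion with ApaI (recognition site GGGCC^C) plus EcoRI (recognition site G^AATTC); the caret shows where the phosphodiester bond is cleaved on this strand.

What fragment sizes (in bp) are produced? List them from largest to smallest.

53, 46, 29, 29, 25, 14, 10 bp

ApaI sites (GGGCCC) start at positions 49, 78, 107, 146.
ApaI cuts after base 5 of each site (before the last base), so after positions 53, 82, 111, 150.
EcoRI sites (GAATTC) start at positions 125, 160.
EcoRI cuts after the first base of each site, so after positions 125, 160.
Combined cut positions: 53, 82, 111, 125, 150, 160.
Linear molecule, 6 cuts → 7 fragments:
  1–53 → 53 bp
  54–82 → 29 bp
  83–111 → 29 bp
  112–125 → 14 bp
  126–150 → 25 bp
  151–160 → 10 bp
  161–206 → 46 bp
Sorted largest to smallest: 53, 46, 29, 29, 25, 14, 10 bp.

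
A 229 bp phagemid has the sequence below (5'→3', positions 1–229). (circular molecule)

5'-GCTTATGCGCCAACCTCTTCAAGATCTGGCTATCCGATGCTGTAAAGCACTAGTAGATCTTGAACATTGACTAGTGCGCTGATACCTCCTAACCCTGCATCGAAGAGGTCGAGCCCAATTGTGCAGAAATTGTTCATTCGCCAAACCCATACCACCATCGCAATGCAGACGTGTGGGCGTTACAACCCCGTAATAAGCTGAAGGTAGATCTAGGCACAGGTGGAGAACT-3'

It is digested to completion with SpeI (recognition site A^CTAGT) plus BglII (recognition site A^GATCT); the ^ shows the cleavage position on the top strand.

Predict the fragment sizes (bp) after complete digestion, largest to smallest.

136, 45, 27, 15, 6 bp

SpeI sites (ACTAGT) start at positions 49, 70.
SpeI cuts after the first base of each site, so after positions 49, 70.
BglII sites (AGATCT) start at positions 22, 55, 206.
BglII cuts after the first base of each site, so after positions 22, 55, 206.
Combined cut positions: 22, 49, 55, 70, 206.
Circular molecule, 5 cuts → 5 fragments:
  23–49 → 27 bp
  50–55 → 6 bp
  56–70 → 15 bp
  71–206 → 136 bp
  207–229 then 1–22 → 23 + 22 = 45 bp
Sorted largest to smallest: 136, 45, 27, 15, 6 bp.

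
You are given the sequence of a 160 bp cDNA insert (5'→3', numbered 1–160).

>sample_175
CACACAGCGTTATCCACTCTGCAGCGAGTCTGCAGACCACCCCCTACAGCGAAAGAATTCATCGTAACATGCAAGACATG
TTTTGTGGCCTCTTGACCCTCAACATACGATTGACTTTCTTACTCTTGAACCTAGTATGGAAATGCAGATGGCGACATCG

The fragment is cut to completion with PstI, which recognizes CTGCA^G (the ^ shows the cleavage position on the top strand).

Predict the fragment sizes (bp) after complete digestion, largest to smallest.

PstI sites (CTGCAG) start at positions 19, 30.
PstI cuts after base 5 of each site (before the last base), so after positions 23, 34.
Linear molecule, 2 cuts → 3 fragments:
  1–23 → 23 bp
  24–34 → 11 bp
  35–160 → 126 bp
Sorted largest to smallest: 126, 23, 11 bp.

126, 23, 11 bp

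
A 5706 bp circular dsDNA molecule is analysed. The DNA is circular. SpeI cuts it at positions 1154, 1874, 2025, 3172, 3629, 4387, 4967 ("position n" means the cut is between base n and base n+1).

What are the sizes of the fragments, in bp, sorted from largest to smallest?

Circular molecule, 7 cuts → 7 fragments:
  1874 − 1154 = 720 bp
  2025 − 1874 = 151 bp
  3172 − 2025 = 1147 bp
  3629 − 3172 = 457 bp
  4387 − 3629 = 758 bp
  4967 − 4387 = 580 bp
  wrap: 5706 − 4967 + 1154 = 1893 bp
Sorted largest to smallest: 1893, 1147, 758, 720, 580, 457, 151 bp.

1893, 1147, 758, 720, 580, 457, 151 bp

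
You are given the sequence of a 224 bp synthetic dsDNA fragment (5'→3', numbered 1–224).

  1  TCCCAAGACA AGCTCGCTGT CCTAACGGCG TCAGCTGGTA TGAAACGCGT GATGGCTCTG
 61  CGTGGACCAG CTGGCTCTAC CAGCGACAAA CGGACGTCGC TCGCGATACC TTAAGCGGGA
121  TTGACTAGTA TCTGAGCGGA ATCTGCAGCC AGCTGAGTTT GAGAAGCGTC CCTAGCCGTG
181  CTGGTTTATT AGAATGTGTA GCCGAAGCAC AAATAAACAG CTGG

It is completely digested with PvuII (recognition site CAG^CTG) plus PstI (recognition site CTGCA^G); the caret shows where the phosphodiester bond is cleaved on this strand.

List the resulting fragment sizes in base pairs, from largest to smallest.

77, 68, 36, 34, 5, 4 bp

PvuII sites (CAGCTG) start at positions 32, 68, 150, 218.
PvuII cuts after base 3 of each site, so after positions 34, 70, 152, 220.
The PstI site (CTGCAG) starts at position 143.
PstI cuts after base 5 of each site (before the last base), so after position 147.
Combined cut positions: 34, 70, 147, 152, 220.
Linear molecule, 5 cuts → 6 fragments:
  1–34 → 34 bp
  35–70 → 36 bp
  71–147 → 77 bp
  148–152 → 5 bp
  153–220 → 68 bp
  221–224 → 4 bp
Sorted largest to smallest: 77, 68, 36, 34, 5, 4 bp.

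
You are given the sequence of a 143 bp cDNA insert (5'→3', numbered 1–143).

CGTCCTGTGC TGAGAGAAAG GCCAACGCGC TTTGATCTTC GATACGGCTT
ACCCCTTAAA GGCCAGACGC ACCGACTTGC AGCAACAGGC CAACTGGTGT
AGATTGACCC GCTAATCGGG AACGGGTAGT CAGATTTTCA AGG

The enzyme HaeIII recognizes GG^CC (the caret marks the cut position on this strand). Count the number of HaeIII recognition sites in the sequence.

3

GGCC occurs starting at positions 20, 61, 88.
HaeIII cuts at 3 sites.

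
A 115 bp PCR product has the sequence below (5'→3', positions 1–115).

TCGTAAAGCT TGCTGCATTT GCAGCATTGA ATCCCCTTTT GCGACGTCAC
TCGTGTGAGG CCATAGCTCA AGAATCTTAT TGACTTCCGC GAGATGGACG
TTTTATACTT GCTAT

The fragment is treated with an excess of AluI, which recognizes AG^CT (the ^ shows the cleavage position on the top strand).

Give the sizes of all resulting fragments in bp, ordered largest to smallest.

58, 49, 8 bp

AluI sites (AGCT) start at positions 7, 65.
AluI cuts after base 2 of each site, so after positions 8, 66.
Linear molecule, 2 cuts → 3 fragments:
  1–8 → 8 bp
  9–66 → 58 bp
  67–115 → 49 bp
Sorted largest to smallest: 58, 49, 8 bp.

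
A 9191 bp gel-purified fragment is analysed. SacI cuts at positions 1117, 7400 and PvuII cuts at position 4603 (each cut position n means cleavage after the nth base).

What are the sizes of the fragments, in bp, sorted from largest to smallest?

3486, 2797, 1791, 1117 bp

Combined cut positions (sorted): 1117, 4603, 7400.
Linear molecule, 3 cuts → 4 fragments:
  1117 − 0 = 1117 bp
  4603 − 1117 = 3486 bp
  7400 − 4603 = 2797 bp
  9191 − 7400 = 1791 bp
Sorted largest to smallest: 3486, 2797, 1791, 1117 bp.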